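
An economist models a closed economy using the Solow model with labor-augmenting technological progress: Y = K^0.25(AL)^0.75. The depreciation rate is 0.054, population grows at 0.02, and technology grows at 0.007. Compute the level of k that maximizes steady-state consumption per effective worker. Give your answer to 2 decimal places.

k_gold ≈ 4.49

The effective depreciation rate is n + g + δ = 0.02 + 0.007 + 0.054 = 0.081.
Golden rule sets MPK = n+g+δ: 0.25·k^(0.25−1) = 0.081, so k_gold = (0.25/0.081)^(1/0.75) ≈ 4.4937.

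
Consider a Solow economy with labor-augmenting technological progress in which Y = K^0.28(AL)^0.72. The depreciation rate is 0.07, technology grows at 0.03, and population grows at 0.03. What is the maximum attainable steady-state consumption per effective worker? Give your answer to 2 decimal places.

c_gold ≈ 0.97

n + g + δ = 0.03 + 0.03 + 0.07 = 0.13.
Golden rule sets MPK = n+g+δ: 0.28·k^(0.28−1) = 0.13, so k_gold = (0.28/0.13)^(1/0.72) ≈ 2.9027.
y_gold = 2.9027^0.28 ≈ 1.3477.
c_gold = y_gold − (n+g+δ)·k_gold = 1.3477 − 0.13·2.9027 ≈ 0.9703.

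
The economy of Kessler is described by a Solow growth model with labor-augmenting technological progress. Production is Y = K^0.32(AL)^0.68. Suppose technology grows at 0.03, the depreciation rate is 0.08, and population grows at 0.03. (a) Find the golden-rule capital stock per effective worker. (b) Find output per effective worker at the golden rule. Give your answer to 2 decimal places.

(a) k_gold ≈ 3.37; (b) y_gold ≈ 1.48

Break-even investment rate: n + g + δ = 0.03 + 0.03 + 0.08 = 0.14.
Golden rule sets MPK = n+g+δ: 0.32·k^(0.32−1) = 0.14, so k_gold = (0.32/0.14)^(1/0.68) ≈ 3.3727.
y_gold = 3.3727^0.32 ≈ 1.4755.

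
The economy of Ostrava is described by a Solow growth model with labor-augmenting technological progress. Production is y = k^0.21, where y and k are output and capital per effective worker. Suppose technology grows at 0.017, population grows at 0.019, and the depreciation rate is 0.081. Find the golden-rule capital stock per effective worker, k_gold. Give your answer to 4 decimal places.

The effective depreciation rate is n + g + δ = 0.019 + 0.017 + 0.081 = 0.117.
Maximizing c = f(k) − (n+g+δ)·k gives f'(k) = n+g+δ, i.e. 0.21·k^(0.21−1) = 0.117, so k_gold = (0.21/0.117)^(1/0.79) ≈ 2.0968.

k_gold ≈ 2.0968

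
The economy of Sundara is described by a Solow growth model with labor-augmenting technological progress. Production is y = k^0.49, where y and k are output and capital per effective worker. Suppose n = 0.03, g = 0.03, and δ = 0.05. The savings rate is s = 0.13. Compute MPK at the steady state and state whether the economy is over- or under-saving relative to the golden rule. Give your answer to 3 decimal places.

under-saving; MPK ≈ 0.415

n + g + δ = 0.03 + 0.03 + 0.05 = 0.11.
Steady-state k*: s·k^0.49 = 0.11·k gives k* = (0.13/0.11)^(1/0.51) ≈ 1.3876.
MPK = 0.49·1.3876^(-0.51) ≈ 0.4146.
MPK > n+g+δ = 0.11, so the economy is dynamically efficient (under-saving).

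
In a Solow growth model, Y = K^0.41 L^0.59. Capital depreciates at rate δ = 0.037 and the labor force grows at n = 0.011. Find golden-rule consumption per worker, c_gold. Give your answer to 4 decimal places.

c_gold ≈ 2.6194

The effective depreciation rate is n + δ = 0.011 + 0.037 = 0.048.
Golden rule sets MPK = n+δ: 0.41·k^(0.41−1) = 0.048, so k_gold = (0.41/0.048)^(1/0.59) ≈ 37.9215.
y_gold = 37.9215^0.41 ≈ 4.4396.
c_gold = y_gold − (n+δ)·k_gold = 4.4396 − 0.048·37.9215 ≈ 2.6194.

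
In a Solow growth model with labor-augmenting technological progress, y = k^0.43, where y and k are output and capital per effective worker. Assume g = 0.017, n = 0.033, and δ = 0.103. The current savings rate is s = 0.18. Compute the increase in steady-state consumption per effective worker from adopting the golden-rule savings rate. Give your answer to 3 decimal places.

Δc ≈ 0.316

The effective depreciation rate is n + g + δ = 0.033 + 0.017 + 0.103 = 0.153.
Current steady state (s = 0.18): k* = (0.18/0.153)^(1/0.57) ≈ 1.3299, y* = 1.3299^0.43 ≈ 1.1304, c* = (1−0.18)·1.1304 ≈ 0.9270.
Setting f'(k) = n+g+δ gives 0.43·k^(0.43−1) = 0.153, hence k_gold = (0.43/0.153)^(1/0.57) ≈ 6.1281.
y_gold = 6.1281^0.43 ≈ 2.1805, c_gold = y_gold − 0.153·k_gold ≈ 1.2429.
Gain: Δc = 1.2429 − 0.9270 ≈ 0.3159.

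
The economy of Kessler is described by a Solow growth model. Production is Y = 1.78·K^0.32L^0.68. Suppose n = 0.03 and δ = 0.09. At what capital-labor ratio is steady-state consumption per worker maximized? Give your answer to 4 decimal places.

Break-even investment rate: n + δ = 0.03 + 0.09 = 0.12.
Setting f'(k) = n+δ gives 0.32·1.78·k^(0.32−1) = 0.12, hence k_gold = (0.32·1.78/0.12)^(1/0.68) ≈ 9.8785.

k_gold ≈ 9.8785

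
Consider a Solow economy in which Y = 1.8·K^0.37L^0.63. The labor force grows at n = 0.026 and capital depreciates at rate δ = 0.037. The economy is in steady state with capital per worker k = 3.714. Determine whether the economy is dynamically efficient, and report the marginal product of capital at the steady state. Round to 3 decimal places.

Capital per worker breaks even when investment replaces (n + δ)·k; here n + δ = 0.063.
MPK = 0.37·1.8·k^(0.37−1) = 0.37·1.8·3.714^(-0.63) ≈ 0.2914.
MPK > 0.063, so the economy is dynamically efficient (under-saving).

dynamically efficient; MPK ≈ 0.291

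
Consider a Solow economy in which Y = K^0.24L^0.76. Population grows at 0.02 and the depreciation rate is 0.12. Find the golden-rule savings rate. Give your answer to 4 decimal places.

s_gold = 0.2400

Capital per worker breaks even when investment replaces (n + δ)·k; here n + δ = 0.14.
At the golden rule MPK = n+δ, and in any Cobb-Douglas steady state s = (n+δ)·k/y = MPK·k/y = capital's share 0.24.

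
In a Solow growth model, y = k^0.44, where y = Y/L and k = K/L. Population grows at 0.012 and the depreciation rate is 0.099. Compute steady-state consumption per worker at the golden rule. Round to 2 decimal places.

c_gold ≈ 1.65

n + δ = 0.012 + 0.099 = 0.111.
Golden rule sets MPK = n+δ: 0.44·k^(0.44−1) = 0.111, so k_gold = (0.44/0.111)^(1/0.56) ≈ 11.6974.
y_gold = 11.6974^0.44 ≈ 2.9509.
c_gold = y_gold − (n+δ)·k_gold = 2.9509 − 0.111·11.6974 ≈ 1.6525.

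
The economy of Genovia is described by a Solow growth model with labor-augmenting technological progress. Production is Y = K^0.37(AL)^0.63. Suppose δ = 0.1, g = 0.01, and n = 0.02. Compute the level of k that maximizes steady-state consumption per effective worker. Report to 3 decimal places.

Break-even investment rate: n + g + δ = 0.02 + 0.01 + 0.1 = 0.13.
Maximizing c = f(k) − (n+g+δ)·k gives f'(k) = n+g+δ, i.e. 0.37·k^(0.37−1) = 0.13, so k_gold = (0.37/0.13)^(1/0.63) ≈ 5.2607.

k_gold ≈ 5.261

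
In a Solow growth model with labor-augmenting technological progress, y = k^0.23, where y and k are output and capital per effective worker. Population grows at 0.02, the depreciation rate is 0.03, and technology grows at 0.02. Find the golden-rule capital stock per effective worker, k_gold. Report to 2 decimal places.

k_gold ≈ 4.69

Capital per effective worker breaks even when investment replaces (n + g + δ)·k; here n + g + δ = 0.07.
At the golden rule the marginal product of capital equals n+g+δ: 0.23·k^(0.23−1) = 0.07. Solving, k_gold = (0.23/0.07)^(1/0.77) ≈ 4.6876.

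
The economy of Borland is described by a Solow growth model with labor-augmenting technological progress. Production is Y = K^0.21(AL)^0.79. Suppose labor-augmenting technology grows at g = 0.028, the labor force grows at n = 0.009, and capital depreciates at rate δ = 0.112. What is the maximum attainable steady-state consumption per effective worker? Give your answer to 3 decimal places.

c_gold ≈ 0.865

The effective depreciation rate is n + g + δ = 0.009 + 0.028 + 0.112 = 0.149.
Golden rule sets MPK = n+g+δ: 0.21·k^(0.21−1) = 0.149, so k_gold = (0.21/0.149)^(1/0.79) ≈ 1.5440.
y_gold = 1.5440^0.21 ≈ 1.0955.
c_gold = y_gold − (n+g+δ)·k_gold = 1.0955 − 0.149·1.5440 ≈ 0.8655.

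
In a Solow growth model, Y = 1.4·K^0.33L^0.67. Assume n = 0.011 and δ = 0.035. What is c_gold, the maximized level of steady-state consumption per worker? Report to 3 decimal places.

Break-even investment rate: n + δ = 0.011 + 0.035 = 0.046.
Maximizing c = f(k) − (n+δ)·k gives f'(k) = n+δ, i.e. 0.33·1.4·k^(0.33−1) = 0.046, so k_gold = (0.33·1.4/0.046)^(1/0.67) ≈ 31.2860.
y_gold = 1.4·31.2860^0.33 ≈ 4.3611.
c_gold = y_gold − (n+δ)·k_gold = 4.3611 − 0.046·31.2860 ≈ 2.9219.

c_gold ≈ 2.922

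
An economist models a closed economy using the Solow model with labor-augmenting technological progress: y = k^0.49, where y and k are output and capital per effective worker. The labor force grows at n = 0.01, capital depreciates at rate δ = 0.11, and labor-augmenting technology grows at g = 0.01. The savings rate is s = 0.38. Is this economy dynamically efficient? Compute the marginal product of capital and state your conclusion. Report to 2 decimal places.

dynamically efficient; MPK ≈ 0.17

n + g + δ = 0.01 + 0.01 + 0.11 = 0.13.
Steady-state k*: s·k^0.49 = 0.13·k gives k* = (0.38/0.13)^(1/0.51) ≈ 8.1924.
MPK = 0.49·8.1924^(-0.51) ≈ 0.1676.
MPK > n+g+δ = 0.13, so the economy is dynamically efficient (under-saving).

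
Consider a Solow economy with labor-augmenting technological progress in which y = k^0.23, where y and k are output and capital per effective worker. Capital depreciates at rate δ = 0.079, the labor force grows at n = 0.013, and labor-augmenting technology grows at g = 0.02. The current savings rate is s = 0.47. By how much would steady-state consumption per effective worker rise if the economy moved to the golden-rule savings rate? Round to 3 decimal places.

Capital per effective worker breaks even when investment replaces (n + g + δ)·k; here n + g + δ = 0.112.
Current steady state (s = 0.47): k* = (0.47/0.112)^(1/0.77) ≈ 6.4407, y* = 6.4407^0.23 ≈ 1.5348, c* = (1−0.47)·1.5348 ≈ 0.8135.
Maximizing c = f(k) − (n+g+δ)·k gives f'(k) = n+g+δ, i.e. 0.23·k^(0.23−1) = 0.112, so k_gold = (0.23/0.112)^(1/0.77) ≈ 2.5460.
y_gold = 2.5460^0.23 ≈ 1.2398, c_gold = y_gold − 0.112·k_gold ≈ 0.9546.
Gain: Δc = 0.9546 − 0.8135 ≈ 0.1412.

Δc ≈ 0.141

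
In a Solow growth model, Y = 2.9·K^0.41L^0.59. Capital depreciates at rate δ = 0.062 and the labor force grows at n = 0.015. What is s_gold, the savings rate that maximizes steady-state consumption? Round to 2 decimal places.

n + δ = 0.015 + 0.062 = 0.077.
At the golden rule MPK = n+δ, and in any Cobb-Douglas steady state s = (n+δ)·k/y = MPK·k/y = capital's share 0.41.

s_gold = 0.41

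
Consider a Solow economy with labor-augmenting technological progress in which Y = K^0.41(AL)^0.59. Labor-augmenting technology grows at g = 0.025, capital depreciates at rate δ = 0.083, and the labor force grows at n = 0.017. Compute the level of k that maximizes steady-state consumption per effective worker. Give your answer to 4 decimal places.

k_gold ≈ 7.4879

The effective depreciation rate is n + g + δ = 0.017 + 0.025 + 0.083 = 0.125.
Golden rule sets MPK = n+g+δ: 0.41·k^(0.41−1) = 0.125, so k_gold = (0.41/0.125)^(1/0.59) ≈ 7.4879.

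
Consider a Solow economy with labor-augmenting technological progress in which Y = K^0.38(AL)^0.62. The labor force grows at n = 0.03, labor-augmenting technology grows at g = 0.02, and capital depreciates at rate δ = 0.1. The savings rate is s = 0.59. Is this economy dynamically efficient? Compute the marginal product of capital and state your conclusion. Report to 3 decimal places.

dynamically inefficient; MPK ≈ 0.097

Capital per effective worker breaks even when investment replaces (n + g + δ)·k; here n + g + δ = 0.15.
Steady-state k*: s·k^0.38 = 0.15·k gives k* = (0.59/0.15)^(1/0.62) ≈ 9.1052.
MPK = 0.38·9.1052^(-0.62) ≈ 0.0966.
MPK < n+g+δ = 0.15, so the economy is dynamically inefficient (over-saving).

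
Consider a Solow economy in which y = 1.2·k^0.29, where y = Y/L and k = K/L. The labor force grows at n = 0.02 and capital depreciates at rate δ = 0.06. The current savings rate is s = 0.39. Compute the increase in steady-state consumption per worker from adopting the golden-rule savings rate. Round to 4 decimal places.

Δc ≈ 0.0471

Capital per worker breaks even when investment replaces (n + δ)·k; here n + δ = 0.08.
Current steady state (s = 0.39): k* = (0.39·1.2/0.08)^(1/0.71) ≈ 12.0365, y* = 1.2·12.0365^0.29 ≈ 2.4690, c* = (1−0.39)·2.4690 ≈ 1.5061.
Setting f'(k) = n+δ gives 0.29·1.2·k^(0.29−1) = 0.08, hence k_gold = (0.29·1.2/0.08)^(1/0.71) ≈ 7.9301.
y_gold = 1.2·7.9301^0.29 ≈ 2.1876, c_gold = y_gold − 0.08·k_gold ≈ 1.5532.
Gain: Δc = 1.5532 − 1.5061 ≈ 0.0471.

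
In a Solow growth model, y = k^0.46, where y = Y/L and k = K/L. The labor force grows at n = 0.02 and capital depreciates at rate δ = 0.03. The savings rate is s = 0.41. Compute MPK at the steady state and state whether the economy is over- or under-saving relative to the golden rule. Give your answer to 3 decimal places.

under-saving; MPK ≈ 0.056

Capital per worker breaks even when investment replaces (n + δ)·k; here n + δ = 0.05.
Steady-state k*: s·k^0.46 = 0.05·k gives k* = (0.41/0.05)^(1/0.54) ≈ 49.2320.
MPK = 0.46·49.2320^(-0.54) ≈ 0.0561.
MPK > n+δ = 0.05, so the economy is dynamically efficient (under-saving).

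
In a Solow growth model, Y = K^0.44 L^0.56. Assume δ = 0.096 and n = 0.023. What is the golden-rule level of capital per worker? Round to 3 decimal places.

The effective depreciation rate is n + δ = 0.023 + 0.096 = 0.119.
Golden rule sets MPK = n+δ: 0.44·k^(0.44−1) = 0.119, so k_gold = (0.44/0.119)^(1/0.56) ≈ 10.3304.

k_gold ≈ 10.330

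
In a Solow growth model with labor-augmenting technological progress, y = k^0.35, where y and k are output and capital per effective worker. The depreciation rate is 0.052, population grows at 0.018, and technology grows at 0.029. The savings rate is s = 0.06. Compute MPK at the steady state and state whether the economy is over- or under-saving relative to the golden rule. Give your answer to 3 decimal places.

under-saving; MPK ≈ 0.578

n + g + δ = 0.018 + 0.029 + 0.052 = 0.099.
Steady-state k*: s·k^0.35 = 0.099·k gives k* = (0.06/0.099)^(1/0.65) ≈ 0.4628.
MPK = 0.35·0.4628^(-0.65) ≈ 0.5775.
MPK > n+g+δ = 0.099, so the economy is dynamically efficient (under-saving).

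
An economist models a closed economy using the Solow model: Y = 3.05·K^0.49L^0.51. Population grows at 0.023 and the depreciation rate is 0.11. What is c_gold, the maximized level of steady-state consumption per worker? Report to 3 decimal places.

Capital per worker breaks even when investment replaces (n + δ)·k; here n + δ = 0.133.
Setting f'(k) = n+δ gives 0.49·3.05·k^(0.49−1) = 0.133, hence k_gold = (0.49·3.05/0.133)^(1/0.51) ≈ 114.8383.
y_gold = 3.05·114.8383^0.49 ≈ 31.1704.
c_gold = y_gold − (n+δ)·k_gold = 31.1704 − 0.133·114.8383 ≈ 15.8969.

c_gold ≈ 15.897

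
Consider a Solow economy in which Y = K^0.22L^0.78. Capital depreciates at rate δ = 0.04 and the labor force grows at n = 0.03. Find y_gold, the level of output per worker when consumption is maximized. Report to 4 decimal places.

Break-even investment rate: n + δ = 0.03 + 0.04 = 0.07.
Setting f'(k) = n+δ gives 0.22·k^(0.22−1) = 0.07, hence k_gold = (0.22/0.07)^(1/0.78) ≈ 4.3411.
Output: y_gold = k_gold^0.22 = 4.3411^0.22 ≈ 1.3812.

y_gold ≈ 1.3812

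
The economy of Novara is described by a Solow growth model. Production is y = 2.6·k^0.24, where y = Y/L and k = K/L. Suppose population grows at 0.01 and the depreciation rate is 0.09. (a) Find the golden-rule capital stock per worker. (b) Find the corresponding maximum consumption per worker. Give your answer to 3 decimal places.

The effective depreciation rate is n + δ = 0.01 + 0.09 = 0.1.
Setting f'(k) = n+δ gives 0.24·2.6·k^(0.24−1) = 0.1, hence k_gold = (0.24·2.6/0.1)^(1/0.76) ≈ 11.1249.
y_gold = 2.6·11.1249^0.24 ≈ 4.6354; c_gold = y_gold − 0.1·k_gold ≈ 3.5229.

(a) k_gold ≈ 11.125; (b) c_gold ≈ 3.523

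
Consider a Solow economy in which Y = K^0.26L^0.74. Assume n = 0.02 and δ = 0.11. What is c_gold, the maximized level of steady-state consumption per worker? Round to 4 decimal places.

c_gold ≈ 0.9441

Break-even investment rate: n + δ = 0.02 + 0.11 = 0.13.
Maximizing c = f(k) − (n+δ)·k gives f'(k) = n+δ, i.e. 0.26·k^(0.26−1) = 0.13, so k_gold = (0.26/0.13)^(1/0.74) ≈ 2.5515.
y_gold = 2.5515^0.26 ≈ 1.2758.
c_gold = y_gold − (n+δ)·k_gold = 1.2758 − 0.13·2.5515 ≈ 0.9441.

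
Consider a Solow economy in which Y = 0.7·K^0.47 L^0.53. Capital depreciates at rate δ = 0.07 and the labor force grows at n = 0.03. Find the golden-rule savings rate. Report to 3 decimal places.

Break-even investment rate: n + δ = 0.03 + 0.07 = 0.1.
At the golden rule MPK = n+δ, and in any Cobb-Douglas steady state s = (n+δ)·k/y = MPK·k/y = capital's share 0.47.

s_gold = 0.470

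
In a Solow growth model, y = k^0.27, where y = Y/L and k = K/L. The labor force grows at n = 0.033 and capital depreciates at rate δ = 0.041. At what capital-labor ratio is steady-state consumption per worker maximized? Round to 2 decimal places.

The effective depreciation rate is n + δ = 0.033 + 0.041 = 0.074.
Setting f'(k) = n+δ gives 0.27·k^(0.27−1) = 0.074, hence k_gold = (0.27/0.074)^(1/0.73) ≈ 5.8890.

k_gold ≈ 5.89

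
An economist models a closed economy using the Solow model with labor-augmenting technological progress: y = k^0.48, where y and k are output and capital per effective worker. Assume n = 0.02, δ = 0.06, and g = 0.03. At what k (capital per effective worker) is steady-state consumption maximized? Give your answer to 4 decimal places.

k_gold ≈ 17.0011

The effective depreciation rate is n + g + δ = 0.02 + 0.03 + 0.06 = 0.11.
Setting f'(k) = n+g+δ gives 0.48·k^(0.48−1) = 0.11, hence k_gold = (0.48/0.11)^(1/0.52) ≈ 17.0011.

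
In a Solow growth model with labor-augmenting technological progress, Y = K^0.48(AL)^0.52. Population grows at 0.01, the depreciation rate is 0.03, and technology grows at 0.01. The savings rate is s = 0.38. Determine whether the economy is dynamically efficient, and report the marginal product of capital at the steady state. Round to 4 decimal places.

dynamically efficient; MPK ≈ 0.0632

The effective depreciation rate is n + g + δ = 0.01 + 0.01 + 0.03 = 0.05.
Steady-state k*: s·k^0.48 = 0.05·k gives k* = (0.38/0.05)^(1/0.52) ≈ 49.4165.
MPK = 0.48·49.4165^(-0.52) ≈ 0.0632.
MPK > n+g+δ = 0.05, so the economy is dynamically efficient (under-saving).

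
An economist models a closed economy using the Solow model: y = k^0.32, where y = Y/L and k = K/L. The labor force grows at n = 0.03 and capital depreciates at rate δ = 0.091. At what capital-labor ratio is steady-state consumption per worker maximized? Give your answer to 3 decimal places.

Break-even investment rate: n + δ = 0.03 + 0.091 = 0.121.
Setting f'(k) = n+δ gives 0.32·k^(0.32−1) = 0.121, hence k_gold = (0.32/0.121)^(1/0.68) ≈ 4.1795.

k_gold ≈ 4.180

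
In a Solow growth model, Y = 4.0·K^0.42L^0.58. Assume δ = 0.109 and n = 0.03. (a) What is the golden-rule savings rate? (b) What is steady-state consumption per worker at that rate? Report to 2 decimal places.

(a) s_gold = 0.42; (b) c_gold ≈ 14.10

Capital per worker breaks even when investment replaces (n + δ)·k; here n + δ = 0.139.
For Cobb-Douglas, s_gold equals capital's share: s_gold = 0.42.
Maximizing c = f(k) − (n+δ)·k gives f'(k) = n+δ, i.e. 0.42·4.0·k^(0.42−1) = 0.139, so k_gold = (0.42·4.0/0.139)^(1/0.58) ≈ 73.4556.
y_gold = 4.0·73.4556^0.42 ≈ 24.3103; c_gold = (1−0.42)·y_gold ≈ 14.1000.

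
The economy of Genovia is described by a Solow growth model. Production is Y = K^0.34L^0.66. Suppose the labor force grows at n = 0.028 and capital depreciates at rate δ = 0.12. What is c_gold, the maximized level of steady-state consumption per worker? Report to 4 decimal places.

Break-even investment rate: n + δ = 0.028 + 0.12 = 0.148.
At the golden rule the marginal product of capital equals n+δ: 0.34·k^(0.34−1) = 0.148. Solving, k_gold = (0.34/0.148)^(1/0.66) ≈ 3.5261.
y_gold = 3.5261^0.34 ≈ 1.5349.
c_gold = y_gold − (n+δ)·k_gold = 1.5349 − 0.148·3.5261 ≈ 1.0130.

c_gold ≈ 1.0130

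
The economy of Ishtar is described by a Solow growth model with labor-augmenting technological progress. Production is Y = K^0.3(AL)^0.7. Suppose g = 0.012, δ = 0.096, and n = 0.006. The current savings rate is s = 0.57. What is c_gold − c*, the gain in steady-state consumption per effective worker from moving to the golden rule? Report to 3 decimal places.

The effective depreciation rate is n + g + δ = 0.006 + 0.012 + 0.096 = 0.114.
Current steady state (s = 0.57): k* = (0.57/0.114)^(1/0.7) ≈ 9.9662, y* = 9.9662^0.3 ≈ 1.9932, c* = (1−0.57)·1.9932 ≈ 0.8571.
Golden rule sets MPK = n+g+δ: 0.3·k^(0.3−1) = 0.114, so k_gold = (0.3/0.114)^(1/0.7) ≈ 3.9839.
y_gold = 3.9839^0.3 ≈ 1.5139, c_gold = y_gold − 0.114·k_gold ≈ 1.0597.
Gain: Δc = 1.0597 − 0.8571 ≈ 0.2026.

Δc ≈ 0.203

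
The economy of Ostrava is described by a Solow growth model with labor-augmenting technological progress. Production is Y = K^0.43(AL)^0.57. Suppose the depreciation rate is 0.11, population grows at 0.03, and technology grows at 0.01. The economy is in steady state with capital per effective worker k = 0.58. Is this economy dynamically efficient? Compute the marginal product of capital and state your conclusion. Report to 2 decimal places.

dynamically efficient; MPK ≈ 0.59

n + g + δ = 0.03 + 0.01 + 0.11 = 0.15.
MPK = 0.43·k^(0.43−1) = 0.43·0.58^(-0.57) ≈ 0.5866.
MPK > 0.15, so the economy is dynamically efficient (under-saving).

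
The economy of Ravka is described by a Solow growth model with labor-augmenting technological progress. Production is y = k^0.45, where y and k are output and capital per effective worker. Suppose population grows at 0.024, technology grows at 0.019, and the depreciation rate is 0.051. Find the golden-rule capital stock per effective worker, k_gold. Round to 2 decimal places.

k_gold ≈ 17.24

The effective depreciation rate is n + g + δ = 0.024 + 0.019 + 0.051 = 0.094.
Maximizing c = f(k) − (n+g+δ)·k gives f'(k) = n+g+δ, i.e. 0.45·k^(0.45−1) = 0.094, so k_gold = (0.45/0.094)^(1/0.55) ≈ 17.2392.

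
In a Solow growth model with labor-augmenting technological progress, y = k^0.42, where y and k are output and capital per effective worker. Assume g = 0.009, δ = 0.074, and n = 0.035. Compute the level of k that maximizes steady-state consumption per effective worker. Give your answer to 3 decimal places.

k_gold ≈ 8.926

n + g + δ = 0.035 + 0.009 + 0.074 = 0.118.
At the golden rule the marginal product of capital equals n+g+δ: 0.42·k^(0.42−1) = 0.118. Solving, k_gold = (0.42/0.118)^(1/0.58) ≈ 8.9255.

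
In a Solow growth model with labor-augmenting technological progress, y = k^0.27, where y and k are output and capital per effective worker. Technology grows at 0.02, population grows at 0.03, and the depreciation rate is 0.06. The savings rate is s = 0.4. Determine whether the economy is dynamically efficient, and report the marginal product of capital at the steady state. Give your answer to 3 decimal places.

dynamically inefficient; MPK ≈ 0.074

Break-even investment rate: n + g + δ = 0.03 + 0.02 + 0.06 = 0.11.
Steady-state k*: s·k^0.27 = 0.11·k gives k* = (0.4/0.11)^(1/0.73) ≈ 5.8619.
MPK = 0.27·5.8619^(-0.73) ≈ 0.0743.
MPK < n+g+δ = 0.11, so the economy is dynamically inefficient (over-saving).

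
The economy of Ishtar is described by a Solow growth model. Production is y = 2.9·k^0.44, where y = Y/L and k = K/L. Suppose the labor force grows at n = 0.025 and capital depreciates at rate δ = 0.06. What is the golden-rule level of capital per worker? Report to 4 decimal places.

k_gold ≈ 126.1162

The effective depreciation rate is n + δ = 0.025 + 0.06 = 0.085.
Maximizing c = f(k) − (n+δ)·k gives f'(k) = n+δ, i.e. 0.44·2.9·k^(0.44−1) = 0.085, so k_gold = (0.44·2.9/0.085)^(1/0.56) ≈ 126.1162.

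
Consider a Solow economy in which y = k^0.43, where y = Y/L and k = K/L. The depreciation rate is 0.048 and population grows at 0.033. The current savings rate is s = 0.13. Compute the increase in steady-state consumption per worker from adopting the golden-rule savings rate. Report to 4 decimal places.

n + δ = 0.033 + 0.048 = 0.081.
Current steady state (s = 0.13): k* = (0.13/0.081)^(1/0.57) ≈ 2.2933, y* = 2.2933^0.43 ≈ 1.4289, c* = (1−0.13)·1.4289 ≈ 1.2431.
Setting f'(k) = n+δ gives 0.43·k^(0.43−1) = 0.081, hence k_gold = (0.43/0.081)^(1/0.57) ≈ 18.7025.
y_gold = 18.7025^0.43 ≈ 3.5230, c_gold = y_gold − 0.081·k_gold ≈ 2.0081.
Gain: Δc = 2.0081 − 1.2431 ≈ 0.7650.

Δc ≈ 0.7650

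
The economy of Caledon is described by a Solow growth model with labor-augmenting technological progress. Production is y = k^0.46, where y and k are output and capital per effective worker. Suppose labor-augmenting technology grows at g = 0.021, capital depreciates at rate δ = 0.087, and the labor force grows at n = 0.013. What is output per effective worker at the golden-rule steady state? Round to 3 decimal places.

y_gold ≈ 3.119

n + g + δ = 0.013 + 0.021 + 0.087 = 0.121.
Maximizing c = f(k) − (n+g+δ)·k gives f'(k) = n+g+δ, i.e. 0.46·k^(0.46−1) = 0.121, so k_gold = (0.46/0.121)^(1/0.54) ≈ 11.8583.
Output: y_gold = k_gold^0.46 = 11.8583^0.46 ≈ 3.1193.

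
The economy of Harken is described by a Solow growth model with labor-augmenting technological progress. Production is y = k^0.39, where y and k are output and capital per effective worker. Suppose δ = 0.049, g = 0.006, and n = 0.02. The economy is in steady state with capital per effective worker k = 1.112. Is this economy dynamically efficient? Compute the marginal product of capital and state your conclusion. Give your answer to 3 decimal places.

dynamically efficient; MPK ≈ 0.366

Break-even investment rate: n + g + δ = 0.02 + 0.006 + 0.049 = 0.075.
MPK = 0.39·k^(0.39−1) = 0.39·1.112^(-0.61) ≈ 0.3655.
MPK > 0.075, so the economy is dynamically efficient (under-saving).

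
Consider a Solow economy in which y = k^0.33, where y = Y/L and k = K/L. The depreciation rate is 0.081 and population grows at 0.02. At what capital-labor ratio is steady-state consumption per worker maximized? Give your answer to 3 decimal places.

k_gold ≈ 5.854

n + δ = 0.02 + 0.081 = 0.101.
Setting f'(k) = n+δ gives 0.33·k^(0.33−1) = 0.101, hence k_gold = (0.33/0.101)^(1/0.67) ≈ 5.8540.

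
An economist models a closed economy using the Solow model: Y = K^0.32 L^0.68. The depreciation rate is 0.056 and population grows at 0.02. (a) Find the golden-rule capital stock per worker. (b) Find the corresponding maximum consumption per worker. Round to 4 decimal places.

Capital per worker breaks even when investment replaces (n + δ)·k; here n + δ = 0.076.
Maximizing c = f(k) − (n+δ)·k gives f'(k) = n+δ, i.e. 0.32·k^(0.32−1) = 0.076, so k_gold = (0.32/0.076)^(1/0.68) ≈ 8.2821.
y_gold = 8.2821^0.32 ≈ 1.9670; c_gold = y_gold − 0.076·k_gold ≈ 1.3376.

(a) k_gold ≈ 8.2821; (b) c_gold ≈ 1.3376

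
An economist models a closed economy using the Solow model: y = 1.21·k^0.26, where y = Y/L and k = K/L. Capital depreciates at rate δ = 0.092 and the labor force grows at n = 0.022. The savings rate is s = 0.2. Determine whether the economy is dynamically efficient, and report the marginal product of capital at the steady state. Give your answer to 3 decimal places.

dynamically efficient; MPK ≈ 0.148

n + δ = 0.022 + 0.092 = 0.114.
Steady-state k*: s·A·k^0.26 = 0.114·k gives k* = (0.2·1.21/0.114)^(1/0.74) ≈ 2.7655.
MPK = 0.26·1.21·2.7655^(-0.74) ≈ 0.1482.
MPK > n+δ = 0.114, so the economy is dynamically efficient (under-saving).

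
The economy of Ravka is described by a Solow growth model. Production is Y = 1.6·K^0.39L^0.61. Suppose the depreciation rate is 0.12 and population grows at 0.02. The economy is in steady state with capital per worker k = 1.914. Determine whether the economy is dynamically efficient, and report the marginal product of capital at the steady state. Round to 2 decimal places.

dynamically efficient; MPK ≈ 0.42

Break-even investment rate: n + δ = 0.02 + 0.12 = 0.14.
MPK = 0.39·1.6·k^(0.39−1) = 0.39·1.6·1.914^(-0.61) ≈ 0.4200.
MPK > 0.14, so the economy is dynamically efficient (under-saving).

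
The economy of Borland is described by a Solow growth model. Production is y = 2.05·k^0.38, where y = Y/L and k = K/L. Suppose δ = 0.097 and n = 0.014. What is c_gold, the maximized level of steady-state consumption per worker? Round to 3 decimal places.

n + δ = 0.014 + 0.097 = 0.111.
At the golden rule the marginal product of capital equals n+δ: 0.38·2.05·k^(0.38−1) = 0.111. Solving, k_gold = (0.38·2.05/0.111)^(1/0.62) ≈ 23.1666.
y_gold = 2.05·23.1666^0.38 ≈ 6.7671.
c_gold = y_gold − (n+δ)·k_gold = 6.7671 − 0.111·23.1666 ≈ 4.1956.

c_gold ≈ 4.196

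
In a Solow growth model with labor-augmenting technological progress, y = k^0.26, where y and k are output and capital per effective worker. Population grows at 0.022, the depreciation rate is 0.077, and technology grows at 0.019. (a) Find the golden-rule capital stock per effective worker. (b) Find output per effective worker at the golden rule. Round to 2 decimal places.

(a) k_gold ≈ 2.91; (b) y_gold ≈ 1.32

Break-even investment rate: n + g + δ = 0.022 + 0.019 + 0.077 = 0.118.
Setting f'(k) = n+g+δ gives 0.26·k^(0.26−1) = 0.118, hence k_gold = (0.26/0.118)^(1/0.74) ≈ 2.9083.
y_gold = 2.9083^0.26 ≈ 1.3199.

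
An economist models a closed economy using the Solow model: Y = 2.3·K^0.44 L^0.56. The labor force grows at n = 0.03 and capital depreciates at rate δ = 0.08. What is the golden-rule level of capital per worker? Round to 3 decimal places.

Break-even investment rate: n + δ = 0.03 + 0.08 = 0.11.
Maximizing c = f(k) − (n+δ)·k gives f'(k) = n+δ, i.e. 0.44·2.3·k^(0.44−1) = 0.11, so k_gold = (0.44·2.3/0.11)^(1/0.56) ≈ 52.6077.

k_gold ≈ 52.608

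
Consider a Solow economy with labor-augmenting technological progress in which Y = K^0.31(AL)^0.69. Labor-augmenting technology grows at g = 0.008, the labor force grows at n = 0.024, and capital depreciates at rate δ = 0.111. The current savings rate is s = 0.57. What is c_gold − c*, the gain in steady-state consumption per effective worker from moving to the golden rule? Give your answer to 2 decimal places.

n + g + δ = 0.024 + 0.008 + 0.111 = 0.143.
Current steady state (s = 0.57): k* = (0.57/0.143)^(1/0.69) ≈ 7.4190, y* = 7.4190^0.31 ≈ 1.8613, c* = (1−0.57)·1.8613 ≈ 0.8003.
Setting f'(k) = n+g+δ gives 0.31·k^(0.31−1) = 0.143, hence k_gold = (0.31/0.143)^(1/0.69) ≈ 3.0690.
y_gold = 3.0690^0.31 ≈ 1.4157, c_gold = y_gold − 0.143·k_gold ≈ 0.9768.
Gain: Δc = 0.9768 − 0.8003 ≈ 0.1765.

Δc ≈ 0.18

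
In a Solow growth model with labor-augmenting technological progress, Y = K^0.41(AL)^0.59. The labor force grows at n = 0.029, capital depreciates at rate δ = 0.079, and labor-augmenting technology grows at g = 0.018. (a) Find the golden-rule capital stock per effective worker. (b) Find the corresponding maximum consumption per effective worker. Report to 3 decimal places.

n + g + δ = 0.029 + 0.018 + 0.079 = 0.126.
Golden rule sets MPK = n+g+δ: 0.41·k^(0.41−1) = 0.126, so k_gold = (0.41/0.126)^(1/0.59) ≈ 7.3875.
y_gold = 7.3875^0.41 ≈ 2.2703; c_gold = y_gold − 0.126·k_gold ≈ 1.3395.

(a) k_gold ≈ 7.387; (b) c_gold ≈ 1.339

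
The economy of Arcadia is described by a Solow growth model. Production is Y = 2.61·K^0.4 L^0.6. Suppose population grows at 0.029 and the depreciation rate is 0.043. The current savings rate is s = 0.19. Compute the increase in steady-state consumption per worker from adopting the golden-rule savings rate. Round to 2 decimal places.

Δc ≈ 1.66

n + δ = 0.029 + 0.043 = 0.072.
Current steady state (s = 0.19): k* = (0.19·2.61/0.072)^(1/0.6) ≈ 24.9327, y* = 2.61·24.9327^0.4 ≈ 9.4482, c* = (1−0.19)·9.4482 ≈ 7.6530.
Maximizing c = f(k) − (n+δ)·k gives f'(k) = n+δ, i.e. 0.4·2.61·k^(0.4−1) = 0.072, so k_gold = (0.4·2.61/0.072)^(1/0.6) ≈ 86.2211.
y_gold = 2.61·86.2211^0.4 ≈ 15.5198, c_gold = y_gold − 0.072·k_gold ≈ 9.3119.
Gain: Δc = 9.3119 − 7.6530 ≈ 1.6588.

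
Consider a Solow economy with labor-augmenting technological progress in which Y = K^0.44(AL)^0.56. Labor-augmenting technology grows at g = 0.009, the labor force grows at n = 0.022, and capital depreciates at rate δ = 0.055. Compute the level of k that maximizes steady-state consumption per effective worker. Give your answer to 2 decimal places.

n + g + δ = 0.022 + 0.009 + 0.055 = 0.086.
At the golden rule the marginal product of capital equals n+g+δ: 0.44·k^(0.44−1) = 0.086. Solving, k_gold = (0.44/0.086)^(1/0.56) ≈ 18.4497.

k_gold ≈ 18.45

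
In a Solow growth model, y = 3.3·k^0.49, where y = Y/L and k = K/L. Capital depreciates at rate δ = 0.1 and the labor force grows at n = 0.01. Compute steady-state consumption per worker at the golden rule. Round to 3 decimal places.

Break-even investment rate: n + δ = 0.01 + 0.1 = 0.11.
Golden rule sets MPK = n+δ: 0.49·3.3·k^(0.49−1) = 0.11, so k_gold = (0.49·3.3/0.11)^(1/0.51) ≈ 194.4722.
y_gold = 3.3·194.4722^0.49 ≈ 43.6570.
c_gold = y_gold − (n+δ)·k_gold = 43.6570 − 0.11·194.4722 ≈ 22.2651.

c_gold ≈ 22.265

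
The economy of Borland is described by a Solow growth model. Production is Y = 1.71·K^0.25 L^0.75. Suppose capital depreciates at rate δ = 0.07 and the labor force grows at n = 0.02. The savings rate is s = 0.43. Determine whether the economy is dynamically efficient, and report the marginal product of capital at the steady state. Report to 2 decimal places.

Break-even investment rate: n + δ = 0.02 + 0.07 = 0.09.
Steady-state k*: s·A·k^0.25 = 0.09·k gives k* = (0.43·1.71/0.09)^(1/0.75) ≈ 16.4549.
MPK = 0.25·1.71·16.4549^(-0.75) ≈ 0.0523.
MPK < n+δ = 0.09, so the economy is dynamically inefficient (over-saving).

dynamically inefficient; MPK ≈ 0.05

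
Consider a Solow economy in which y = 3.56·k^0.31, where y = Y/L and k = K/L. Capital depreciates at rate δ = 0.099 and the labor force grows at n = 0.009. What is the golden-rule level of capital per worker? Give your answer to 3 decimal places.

k_gold ≈ 29.032

n + δ = 0.009 + 0.099 = 0.108.
Setting f'(k) = n+δ gives 0.31·3.56·k^(0.31−1) = 0.108, hence k_gold = (0.31·3.56/0.108)^(1/0.69) ≈ 29.0323.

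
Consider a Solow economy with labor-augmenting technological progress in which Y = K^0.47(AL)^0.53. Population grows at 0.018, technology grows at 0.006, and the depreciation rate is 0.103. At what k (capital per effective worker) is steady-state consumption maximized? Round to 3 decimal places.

k_gold ≈ 11.810

The effective depreciation rate is n + g + δ = 0.018 + 0.006 + 0.103 = 0.127.
Golden rule sets MPK = n+g+δ: 0.47·k^(0.47−1) = 0.127, so k_gold = (0.47/0.127)^(1/0.53) ≈ 11.8101.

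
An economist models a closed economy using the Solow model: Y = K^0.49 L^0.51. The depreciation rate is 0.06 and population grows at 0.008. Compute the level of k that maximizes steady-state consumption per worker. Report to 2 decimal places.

k_gold ≈ 48.06

n + δ = 0.008 + 0.06 = 0.068.
Golden rule sets MPK = n+δ: 0.49·k^(0.49−1) = 0.068, so k_gold = (0.49/0.068)^(1/0.51) ≈ 48.0551.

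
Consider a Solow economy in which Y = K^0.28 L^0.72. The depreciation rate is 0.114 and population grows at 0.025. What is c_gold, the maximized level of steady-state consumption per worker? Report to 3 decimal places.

c_gold ≈ 0.945

Break-even investment rate: n + δ = 0.025 + 0.114 = 0.139.
Maximizing c = f(k) − (n+δ)·k gives f'(k) = n+δ, i.e. 0.28·k^(0.28−1) = 0.139, so k_gold = (0.28/0.139)^(1/0.72) ≈ 2.6450.
y_gold = 2.6450^0.28 ≈ 1.3130.
c_gold = y_gold − (n+δ)·k_gold = 1.3130 − 0.139·2.6450 ≈ 0.9454.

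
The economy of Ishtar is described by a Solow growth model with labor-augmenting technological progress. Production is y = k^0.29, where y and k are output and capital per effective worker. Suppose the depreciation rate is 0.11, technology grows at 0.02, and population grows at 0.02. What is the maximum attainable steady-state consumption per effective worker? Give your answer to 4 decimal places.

c_gold ≈ 0.9294

Capital per effective worker breaks even when investment replaces (n + g + δ)·k; here n + g + δ = 0.15.
At the golden rule the marginal product of capital equals n+g+δ: 0.29·k^(0.29−1) = 0.15. Solving, k_gold = (0.29/0.15)^(1/0.71) ≈ 2.5307.
y_gold = 2.5307^0.29 ≈ 1.3090.
c_gold = y_gold − (n+g+δ)·k_gold = 1.3090 − 0.15·2.5307 ≈ 0.9294.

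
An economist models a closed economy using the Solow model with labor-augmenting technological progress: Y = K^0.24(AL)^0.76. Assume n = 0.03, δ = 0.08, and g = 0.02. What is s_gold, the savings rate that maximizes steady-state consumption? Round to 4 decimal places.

The effective depreciation rate is n + g + δ = 0.03 + 0.02 + 0.08 = 0.13.
At the golden rule MPK = n+g+δ, and in any Cobb-Douglas steady state s = (n+g+δ)·k/y = MPK·k/y = capital's share 0.24.

s_gold = 0.2400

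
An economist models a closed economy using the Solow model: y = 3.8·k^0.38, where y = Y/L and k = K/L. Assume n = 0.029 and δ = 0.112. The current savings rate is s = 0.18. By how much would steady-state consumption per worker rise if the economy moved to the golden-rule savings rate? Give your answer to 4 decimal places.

The effective depreciation rate is n + δ = 0.029 + 0.112 = 0.141.
Current steady state (s = 0.18): k* = (0.18·3.8/0.141)^(1/0.62) ≈ 12.7699, y* = 3.8·12.7699^0.38 ≈ 10.0031, c* = (1−0.18)·10.0031 ≈ 8.2026.
Golden rule sets MPK = n+δ: 0.38·3.8·k^(0.38−1) = 0.141, so k_gold = (0.38·3.8/0.141)^(1/0.62) ≈ 42.6181.
y_gold = 3.8·42.6181^0.38 ≈ 15.8135, c_gold = y_gold − 0.141·k_gold ≈ 9.8044.
Gain: Δc = 9.8044 − 8.2026 ≈ 1.6018.

Δc ≈ 1.6018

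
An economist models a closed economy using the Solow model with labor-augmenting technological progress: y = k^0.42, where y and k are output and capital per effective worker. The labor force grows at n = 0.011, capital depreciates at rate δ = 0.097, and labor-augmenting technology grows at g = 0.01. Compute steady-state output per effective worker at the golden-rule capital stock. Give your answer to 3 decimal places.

Break-even investment rate: n + g + δ = 0.011 + 0.01 + 0.097 = 0.118.
Maximizing c = f(k) − (n+g+δ)·k gives f'(k) = n+g+δ, i.e. 0.42·k^(0.42−1) = 0.118, so k_gold = (0.42/0.118)^(1/0.58) ≈ 8.9255.
Output: y_gold = k_gold^0.42 = 8.9255^0.42 ≈ 2.5076.

y_gold ≈ 2.508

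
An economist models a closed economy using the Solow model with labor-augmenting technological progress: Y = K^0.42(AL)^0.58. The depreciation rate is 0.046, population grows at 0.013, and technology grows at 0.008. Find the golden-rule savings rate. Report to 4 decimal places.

Capital per effective worker breaks even when investment replaces (n + g + δ)·k; here n + g + δ = 0.067.
At the golden rule MPK = n+g+δ, and in any Cobb-Douglas steady state s = (n+g+δ)·k/y = MPK·k/y = capital's share 0.42.

s_gold = 0.4200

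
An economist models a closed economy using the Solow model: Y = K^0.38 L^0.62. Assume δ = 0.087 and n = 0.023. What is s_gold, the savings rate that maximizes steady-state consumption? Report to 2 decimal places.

The effective depreciation rate is n + δ = 0.023 + 0.087 = 0.11.
At the golden rule MPK = n+δ, and in any Cobb-Douglas steady state s = (n+δ)·k/y = MPK·k/y = capital's share 0.38.

s_gold = 0.38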